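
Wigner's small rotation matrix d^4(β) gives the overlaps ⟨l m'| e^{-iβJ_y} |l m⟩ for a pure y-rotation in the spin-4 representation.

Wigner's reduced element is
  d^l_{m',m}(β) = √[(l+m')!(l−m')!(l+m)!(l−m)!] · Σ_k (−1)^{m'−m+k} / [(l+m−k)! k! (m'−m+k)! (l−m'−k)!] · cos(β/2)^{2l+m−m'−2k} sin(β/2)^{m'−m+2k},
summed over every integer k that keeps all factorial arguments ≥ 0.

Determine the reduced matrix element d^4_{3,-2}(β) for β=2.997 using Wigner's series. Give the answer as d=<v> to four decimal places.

d^4_{3,-2}(β=2.997) via Wigner's sum:
Half-angle: c=0.072233, s=0.997388. N=√(5040·1·2·720)=2693.993318
k∈{0,1} keeps every argument non-negative
  k=0: (−1)^5·2693.9933/(240)·0.0722^3·0.9974^5 = -0.004176
  k=1: (−1)^6·2693.9933/(720)·0.0722^1·0.9974^7 = +0.265369
d^4_{3,-2}(2.997) = -0.004176 +0.265369 = +0.261193

d=0.2612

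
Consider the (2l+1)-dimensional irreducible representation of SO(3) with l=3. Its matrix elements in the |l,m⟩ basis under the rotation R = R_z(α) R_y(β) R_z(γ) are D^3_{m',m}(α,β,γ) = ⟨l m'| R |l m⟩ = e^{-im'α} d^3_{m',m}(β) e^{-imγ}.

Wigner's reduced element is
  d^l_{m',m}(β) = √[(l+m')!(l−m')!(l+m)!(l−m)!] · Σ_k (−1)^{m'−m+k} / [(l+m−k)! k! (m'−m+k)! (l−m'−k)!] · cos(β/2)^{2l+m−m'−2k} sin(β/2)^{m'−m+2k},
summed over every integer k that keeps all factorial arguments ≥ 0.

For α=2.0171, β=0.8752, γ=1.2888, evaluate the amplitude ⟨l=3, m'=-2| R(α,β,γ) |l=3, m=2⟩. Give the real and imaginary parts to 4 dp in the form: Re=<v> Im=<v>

Re=0.0144 Im=0.1257

D^3_{-2,2}(2.0171,0.8752,1.2888) = e^{-i·-2·2.0171}·d^3_{-2,2}(0.8752)·e^{-i·2·1.2888}. Compute d first:
With c≡cos(β/2)=0.905771 and s≡sin(β/2)=0.423767, N=[1·120·120·1]^{1/2}=120.000000
k: max(0,(2)−(-2))=4 … min(3+(2),3−(-2))=5
  k=4: (−1)^0·120.0000/(24)·0.9058^2·0.4238^4 = +0.132286
  k=5: (−1)^1·120.0000/(120)·0.9058^0·0.4238^6 = -0.005791
d^3_{-2,2}(0.8752) = +0.132286 -0.005791 = +0.126495
Attach z-rotation phases: D = e^{-i(-2)(2.0171)}·(+0.126495)·e^{-i(2)(1.2888)} = +0.014414+0.125671i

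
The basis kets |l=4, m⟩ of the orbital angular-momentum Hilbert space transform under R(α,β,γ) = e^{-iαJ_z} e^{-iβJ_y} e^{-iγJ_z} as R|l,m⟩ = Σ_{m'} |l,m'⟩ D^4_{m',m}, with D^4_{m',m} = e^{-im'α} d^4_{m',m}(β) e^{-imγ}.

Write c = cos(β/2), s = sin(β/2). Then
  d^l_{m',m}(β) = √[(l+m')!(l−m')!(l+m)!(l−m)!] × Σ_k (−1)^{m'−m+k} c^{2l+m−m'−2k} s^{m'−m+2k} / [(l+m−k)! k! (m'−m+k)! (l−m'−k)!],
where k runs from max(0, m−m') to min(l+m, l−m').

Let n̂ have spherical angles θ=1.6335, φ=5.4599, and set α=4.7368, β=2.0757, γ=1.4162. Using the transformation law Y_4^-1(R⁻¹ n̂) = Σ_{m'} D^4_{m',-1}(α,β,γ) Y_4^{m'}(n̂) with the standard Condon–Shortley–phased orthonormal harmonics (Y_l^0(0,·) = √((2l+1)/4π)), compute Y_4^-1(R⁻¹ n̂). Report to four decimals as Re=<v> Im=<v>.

Need the full column D^4_{m',-1} for m'=−4..4 at α=4.7368, β=2.0757, γ=1.4162.
cos(β/2)=0.508073, sin(β/2)=0.861314
d^4_{-4,-1}: single k=3 term ⇒ +0.161886;  D = +0.009215+0.161624i
d^4_{-3,-1}: k∈[2..3] ⇒ +0.101286 -0.485143 = -0.383857;  D = +0.382587-0.031197i
d^4_{-2,-1}: k∈[1..3] ⇒ +0.031936 -0.458904 +0.879227 = +0.452259;  D = -0.047748-0.449731i
d^4_{-1,-1}: k∈[0..3] ⇒ +0.004440 -0.191413 +1.100202 -1.053953 = -0.140724;  D = -0.139534+0.018269i
d^4_{0,-1}: k∈[0..3] ⇒ -0.033664 +0.580473 -1.668217 +0.799045 = -0.322362;  D = -0.049638-0.318517i
d^4_{1,-1}: k∈[0..3] ⇒ +0.127609 -1.100202 +1.580930 -0.302895 = +0.305442;  D = -0.300562+0.054385i
d^4_{2,-1}: k∈[0..2] ⇒ -0.305936 +1.318841 -0.758041 = +0.254864;  D = -0.051487-0.249609i
d^4_{3,-1}: k∈[0..1] ⇒ +0.485143 -0.836549 = -0.351406;  D = -0.342325+0.079370i
d^4_{4,-1}: single k=0 term ⇒ -0.465243;  D = -0.116113-0.450521i
Y_4^{m'}(θ=1.6335,φ=5.4599) and Σ D·Y over m':
  (+0.0092+0.1616i)·(-0.4340-0.0663i)  (+0.3826-0.0312i)·(+0.0610-0.0485i)  (-0.0477-0.4497i)·(+0.0245-0.3231i)  (-0.1395+0.0183i)·(+0.0598+0.0645i)  (-0.0496-0.3185i)·(+0.3050+0.0000i)  (-0.3006+0.0544i)·(-0.0598+0.0645i)  (-0.0515-0.2496i)·(+0.0245+0.3231i)  (-0.3423+0.0794i)·(-0.0610-0.0485i)  (-0.1161-0.4505i)·(-0.4340+0.0663i)
Y_4^-1(R⁻¹ n̂) = +0.056259-0.037660i

Re=0.0563 Im=-0.0377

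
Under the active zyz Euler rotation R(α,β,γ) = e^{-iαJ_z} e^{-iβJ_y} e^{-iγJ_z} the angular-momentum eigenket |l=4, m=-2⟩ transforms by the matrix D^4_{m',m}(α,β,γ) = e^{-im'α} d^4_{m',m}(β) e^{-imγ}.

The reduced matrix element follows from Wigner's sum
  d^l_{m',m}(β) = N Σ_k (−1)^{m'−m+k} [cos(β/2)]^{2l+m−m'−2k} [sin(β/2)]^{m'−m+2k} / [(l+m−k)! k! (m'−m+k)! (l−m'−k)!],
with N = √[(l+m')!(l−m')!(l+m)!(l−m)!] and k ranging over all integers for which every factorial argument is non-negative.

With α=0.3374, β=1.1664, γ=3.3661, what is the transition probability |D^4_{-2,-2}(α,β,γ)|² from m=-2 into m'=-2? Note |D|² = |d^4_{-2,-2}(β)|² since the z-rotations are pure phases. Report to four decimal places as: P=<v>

Split into d^4_{-2,-2}(β=1.1664) × two z-phases.
With c≡cos(β/2)=0.834705 and s≡sin(β/2)=0.550698, N=[2·720·2·720]^{1/2}=1440.000000
Admissible k: 0..2 (factorial args all ≥0)
  k=0: (−1)^0·1440.0000/(1440)·0.8347^8·0.5507^0 = +0.235648
  k=1: (−1)^1·1440.0000/(120)·0.8347^6·0.5507^2 = -1.230850
  k=2: (−1)^2·1440.0000/(96)·0.8347^4·0.5507^4 = +0.669693
d^4_{-2,-2}(1.1664) = +0.235648 -1.230850 +0.669693 = -0.325509
|D^4_{-2,-2}|² = |d^4_{-2,-2}(β)|² = (-0.325509)² = 0.105956 (the z-rotation phases have unit modulus)

P=0.1060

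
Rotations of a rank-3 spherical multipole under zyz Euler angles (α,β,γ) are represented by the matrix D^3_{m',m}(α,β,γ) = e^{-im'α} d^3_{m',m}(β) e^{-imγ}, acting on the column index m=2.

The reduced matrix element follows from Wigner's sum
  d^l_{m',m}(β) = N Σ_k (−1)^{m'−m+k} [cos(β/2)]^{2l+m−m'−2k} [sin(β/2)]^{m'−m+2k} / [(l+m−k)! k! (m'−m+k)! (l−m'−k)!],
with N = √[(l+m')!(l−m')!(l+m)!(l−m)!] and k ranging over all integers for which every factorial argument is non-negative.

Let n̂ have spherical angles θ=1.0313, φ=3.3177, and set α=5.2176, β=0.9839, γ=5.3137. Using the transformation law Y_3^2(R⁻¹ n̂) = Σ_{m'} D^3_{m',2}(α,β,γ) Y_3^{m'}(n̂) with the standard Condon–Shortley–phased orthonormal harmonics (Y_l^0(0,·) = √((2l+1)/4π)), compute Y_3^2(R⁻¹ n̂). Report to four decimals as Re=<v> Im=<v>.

Need the full column D^3_{m',2} for m'=−3..3 at α=5.2176, β=0.9839, γ=5.3137.
cos(β/2)=0.881413, sin(β/2)=0.472346
d^3_{-3,2}: single k=5 term ⇒ +0.050764;  D = +0.015631-0.048297i
d^3_{-2,2}: k∈[4..5] ⇒ +0.193361 -0.011106 = +0.182255;  D = +0.178899-0.034814i
d^3_{-1,2}: k∈[3..4] ⇒ +0.456403 -0.065536 = +0.390867;  D = +0.251029+0.299603i
d^3_{0,2}: k∈[2..3] ⇒ +0.737563 -0.211816 = +0.525747;  D = -0.189223+0.490514i
d^3_{1,2}: k∈[1..2] ⇒ +0.794618 -0.456403 = +0.338215;  D = -0.335044+0.046203i
d^3_{2,2}: k∈[0..1] ⇒ +0.468898 -0.673300 = -0.204402;  D = +0.122436+0.163675i
d^3_{3,2}: single k=0 term ⇒ -0.615508;  D = -0.252854+0.561173i
Y_3^{m'}(θ=1.0313,φ=3.3177) and Σ D·Y over m':
  (+0.0156-0.0483i)·(-0.2276+0.1328i)  (+0.1789-0.0348i)·(+0.3627-0.1333i)  (+0.2510+0.2996i)·(-0.0872+0.0155i)  (-0.1892+0.4905i)·(-0.3222+0.0000i)  (-0.3350+0.0462i)·(+0.0872+0.0155i)  (+0.1224+0.1637i)·(+0.3627+0.1333i)  (-0.2529+0.5612i)·(+0.2276+0.1328i)
Y_3^2(R⁻¹ n̂) = -0.041899-0.035024i

Re=-0.0419 Im=-0.0350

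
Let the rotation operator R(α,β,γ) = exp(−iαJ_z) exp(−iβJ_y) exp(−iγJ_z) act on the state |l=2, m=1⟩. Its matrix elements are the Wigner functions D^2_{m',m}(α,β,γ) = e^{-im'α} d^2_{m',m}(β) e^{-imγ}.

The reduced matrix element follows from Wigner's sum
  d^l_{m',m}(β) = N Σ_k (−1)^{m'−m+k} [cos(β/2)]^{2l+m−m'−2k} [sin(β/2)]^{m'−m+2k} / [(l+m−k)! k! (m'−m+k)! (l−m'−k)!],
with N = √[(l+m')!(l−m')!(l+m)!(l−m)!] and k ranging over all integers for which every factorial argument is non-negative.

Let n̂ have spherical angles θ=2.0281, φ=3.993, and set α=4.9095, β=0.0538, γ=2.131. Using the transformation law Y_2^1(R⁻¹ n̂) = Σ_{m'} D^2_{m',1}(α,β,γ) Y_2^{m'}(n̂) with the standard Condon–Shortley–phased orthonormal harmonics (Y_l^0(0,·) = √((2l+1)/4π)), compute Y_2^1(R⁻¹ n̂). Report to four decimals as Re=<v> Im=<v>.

Need the full column D^2_{m',1} for m'=−2..2 at α=4.9095, β=0.0538, γ=2.131.
cos(β/2)=0.999638, sin(β/2)=0.026897
d^2_{-2,1}: single k=3 term ⇒ +0.000039;  D = +0.000006+0.000038i
d^2_{-1,1}: k∈[2..3] ⇒ +0.002169 -0.000001 = +0.002168;  D = -0.002027+0.000770i
d^2_{0,1}: k∈[1..2] ⇒ +0.065812 -0.000048 = +0.065764;  D = -0.034944-0.055712i
d^2_{1,1}: k∈[0..1] ⇒ +0.998554 -0.002169 = +0.996385;  D = +0.724056-0.684489i
d^2_{2,1}: single k=0 term ⇒ -0.053735;  D = -0.043847-0.031063i
Y_2^{m'}(θ=2.0281,φ=3.993) and Σ D·Y over m':
  (+0.0000+0.0000i)·(-0.0409-0.3083i)  (-0.0020+0.0008i)·(+0.2017-0.2302i)  (-0.0349-0.0557i)·(-0.1309+0.0000i)  (+0.7241-0.6845i)·(-0.2017-0.2302i)  (-0.0438-0.0311i)·(-0.0409+0.3083i)
Y_2^1(R⁻¹ n̂) = -0.287873-0.032983i

Re=-0.2879 Im=-0.0330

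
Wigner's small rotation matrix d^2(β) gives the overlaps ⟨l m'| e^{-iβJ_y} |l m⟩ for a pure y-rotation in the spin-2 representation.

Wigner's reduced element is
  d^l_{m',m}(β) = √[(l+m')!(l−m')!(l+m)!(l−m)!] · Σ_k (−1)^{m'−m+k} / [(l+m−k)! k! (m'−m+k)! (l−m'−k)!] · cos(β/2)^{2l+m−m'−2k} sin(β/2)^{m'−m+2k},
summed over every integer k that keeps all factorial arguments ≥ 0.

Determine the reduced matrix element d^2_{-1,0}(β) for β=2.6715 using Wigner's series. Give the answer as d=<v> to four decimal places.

d=-0.4946

d^2_{-1,0}(β=2.6715) via Wigner's sum:
With c≡cos(β/2)=0.232888 and s≡sin(β/2)=0.972504, N=[1·6·2·2]^{1/2}=4.898979
k∈{1,2} keeps every argument non-negative
  k=1: (−1)^0·4.8990/(2)·0.2329^3·0.9725^1 = +0.030089
  k=2: (−1)^1·4.8990/(2)·0.2329^1·0.9725^3 = -0.524682
d^2_{-1,0}(2.6715) = +0.030089 -0.524682 = -0.494593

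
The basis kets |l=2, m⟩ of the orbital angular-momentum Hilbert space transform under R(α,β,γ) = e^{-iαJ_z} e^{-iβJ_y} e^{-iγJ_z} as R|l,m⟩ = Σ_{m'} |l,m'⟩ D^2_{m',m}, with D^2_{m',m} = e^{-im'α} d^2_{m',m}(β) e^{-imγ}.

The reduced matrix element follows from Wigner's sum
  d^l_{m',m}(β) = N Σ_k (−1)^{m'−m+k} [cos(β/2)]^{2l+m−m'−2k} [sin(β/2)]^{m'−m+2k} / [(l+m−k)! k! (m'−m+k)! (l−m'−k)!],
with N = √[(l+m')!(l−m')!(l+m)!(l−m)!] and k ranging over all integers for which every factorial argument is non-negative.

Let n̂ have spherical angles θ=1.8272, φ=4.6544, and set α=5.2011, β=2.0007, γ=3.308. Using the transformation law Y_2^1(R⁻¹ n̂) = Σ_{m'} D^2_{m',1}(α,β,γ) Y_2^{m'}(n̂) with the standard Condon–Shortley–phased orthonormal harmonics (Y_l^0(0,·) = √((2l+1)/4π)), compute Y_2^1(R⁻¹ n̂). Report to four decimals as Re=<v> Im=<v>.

Re=-0.1295 Im=-0.3158

Need the full column D^2_{m',1} for m'=−2..2 at α=5.2011, β=2.0007, γ=3.308.
cos(β/2)=0.540008, sin(β/2)=0.841660
d^2_{-2,1}: single k=3 term ⇒ +0.643932;  D = +0.443517+0.466842i
d^2_{-1,1}: k∈[2..3] ⇒ +0.619719 -0.501819 = +0.117900;  D = -0.037345+0.111829i
d^2_{0,1}: k∈[1..2] ⇒ +0.324648 -0.788653 = -0.464005;  D = +0.457595-0.076858i
d^2_{1,1}: k∈[0..1] ⇒ +0.085035 -0.619719 = -0.534683;  D = +0.325757+0.423991i
d^2_{2,1}: single k=0 term ⇒ -0.265074;  D = -0.109770+0.241277i
Y_2^{m'}(θ=1.8272,φ=4.6544) and Σ D·Y over m':
  (+0.4435+0.4668i)·(-0.3590-0.0418i)  (-0.0373+0.1118i)·(+0.0110-0.1892i)  (+0.4576-0.0769i)·(-0.2545+0.0000i)  (+0.3258+0.4240i)·(-0.0110-0.1892i)  (-0.1098+0.2413i)·(-0.3590+0.0418i)
Y_2^1(R⁻¹ n̂) = -0.129470-0.315790i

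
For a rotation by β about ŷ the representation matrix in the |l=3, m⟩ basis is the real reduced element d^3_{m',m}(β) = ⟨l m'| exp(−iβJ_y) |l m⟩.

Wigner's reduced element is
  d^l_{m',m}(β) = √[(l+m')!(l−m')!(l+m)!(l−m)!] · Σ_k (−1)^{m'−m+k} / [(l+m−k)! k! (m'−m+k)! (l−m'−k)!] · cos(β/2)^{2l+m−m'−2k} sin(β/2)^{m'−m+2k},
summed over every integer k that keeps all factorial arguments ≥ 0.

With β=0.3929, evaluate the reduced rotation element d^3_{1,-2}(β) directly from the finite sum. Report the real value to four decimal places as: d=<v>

d=-0.0435

d^3_{1,-2}(β=0.3929) via Wigner's sum:
With c≡cos(β/2)=0.980766 and s≡sin(β/2)=0.195189, N=[24·2·1·120]^{1/2}=75.894664
k∈{0,1} keeps every argument non-negative
  k=0: (−1)^3·75.8947/(12)·0.9808^3·0.1952^3 = -0.044370
  k=1: (−1)^4·75.8947/(24)·0.9808^1·0.1952^5 = +0.000879
d^3_{1,-2}(0.3929) = -0.044370 +0.000879 = -0.043491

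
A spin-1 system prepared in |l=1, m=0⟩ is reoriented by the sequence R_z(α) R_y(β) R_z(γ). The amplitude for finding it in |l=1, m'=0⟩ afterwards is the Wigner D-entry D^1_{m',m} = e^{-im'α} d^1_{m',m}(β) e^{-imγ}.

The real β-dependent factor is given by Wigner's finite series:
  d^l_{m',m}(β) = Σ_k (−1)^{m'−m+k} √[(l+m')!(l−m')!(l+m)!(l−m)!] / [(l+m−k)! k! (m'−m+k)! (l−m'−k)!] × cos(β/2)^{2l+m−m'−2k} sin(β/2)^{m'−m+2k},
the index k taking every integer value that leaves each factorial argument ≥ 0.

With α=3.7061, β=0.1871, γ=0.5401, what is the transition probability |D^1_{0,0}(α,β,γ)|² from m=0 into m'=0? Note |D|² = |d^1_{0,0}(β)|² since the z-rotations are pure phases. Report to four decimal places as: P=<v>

P=0.9654

First d^1_{0,0}(β=0.1871), then the phase factors e^{-i(0)α} and e^{-i(0)γ}:
Half-angle: c=0.995627, s=0.093414. N=√(1·1·1·1)=1.000000
The bounds max(0,m−m')=0 and min(l+m,l−m')=1 give 2 terms
  k=0: (−1)^0·1.0000/(1)·0.9956^2·0.0934^0 = +0.991274
  k=1: (−1)^1·1.0000/(1)·0.9956^0·0.0934^2 = -0.008726
d^1_{0,0}(0.1871) = +0.991274 -0.008726 = +0.982548
|D^1_{0,0}|² = |d^1_{0,0}(β)|² = (+0.982548)² = 0.965400 (the z-rotation phases have unit modulus)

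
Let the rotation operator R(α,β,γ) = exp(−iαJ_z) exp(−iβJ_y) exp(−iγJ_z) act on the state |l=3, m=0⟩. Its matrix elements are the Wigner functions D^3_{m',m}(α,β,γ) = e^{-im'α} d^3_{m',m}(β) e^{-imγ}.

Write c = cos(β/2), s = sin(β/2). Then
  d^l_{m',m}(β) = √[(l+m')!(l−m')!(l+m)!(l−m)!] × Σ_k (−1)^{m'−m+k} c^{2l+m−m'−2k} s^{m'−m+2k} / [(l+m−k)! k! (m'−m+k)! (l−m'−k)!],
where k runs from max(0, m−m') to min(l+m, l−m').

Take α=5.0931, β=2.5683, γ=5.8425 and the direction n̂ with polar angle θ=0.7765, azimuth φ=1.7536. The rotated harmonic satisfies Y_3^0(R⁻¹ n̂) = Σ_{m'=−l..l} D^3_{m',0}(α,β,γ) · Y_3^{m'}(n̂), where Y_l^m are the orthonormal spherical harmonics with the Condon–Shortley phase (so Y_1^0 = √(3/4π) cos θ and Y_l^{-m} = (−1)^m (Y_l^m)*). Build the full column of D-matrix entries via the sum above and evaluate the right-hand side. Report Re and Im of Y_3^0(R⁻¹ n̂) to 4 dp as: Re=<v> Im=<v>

Re=-0.6253 Im=0.0000

Need the full column D^3_{m',0} for m'=−3..3 at α=5.0931, β=2.5683, γ=5.8425.
cos(β/2)=0.282737, sin(β/2)=0.959197
d^3_{-3,0}: single k=3 term ⇒ +0.089205;  D = -0.081134+0.037078i
d^3_{-2,0}: k∈[2..3] ⇒ +0.032204 -0.370645 = -0.338441;  D = +0.244982+0.233508i
d^3_{-1,0}: k∈[1..3] ⇒ +0.006004 -0.207293 +0.795268 = +0.593979;  D = +0.220711-0.551450i
d^3_{0,0}: k∈[0..3] ⇒ +0.000511 -0.052916 +0.609032 -0.778840 = -0.222214;  D = -0.222214+0.000000i
d^3_{1,0}: k∈[0..2] ⇒ -0.006004 +0.207293 -0.795268 = -0.593979;  D = -0.220711-0.551450i
d^3_{2,0}: k∈[0..1] ⇒ +0.032204 -0.370645 = -0.338441;  D = +0.244982-0.233508i
d^3_{3,0}: single k=0 term ⇒ -0.089205;  D = +0.081134+0.037078i
Y_3^{m'}(θ=0.7765,φ=1.7536) and Σ D·Y over m':
  (-0.0811+0.0371i)·(+0.0749+0.1225i)  (+0.2450+0.2335i)·(-0.3344+0.1280i)  (+0.2207-0.5515i)·(-0.0636-0.3440i)  (-0.2222+0.0000i)·(-0.1213+0.0000i)  (-0.2207-0.5515i)·(+0.0636-0.3440i)  (+0.2450-0.2335i)·(-0.3344-0.1280i)  (+0.0811+0.0371i)·(-0.0749+0.1225i)
Y_3^0(R⁻¹ n̂) = -0.625333+0.000000i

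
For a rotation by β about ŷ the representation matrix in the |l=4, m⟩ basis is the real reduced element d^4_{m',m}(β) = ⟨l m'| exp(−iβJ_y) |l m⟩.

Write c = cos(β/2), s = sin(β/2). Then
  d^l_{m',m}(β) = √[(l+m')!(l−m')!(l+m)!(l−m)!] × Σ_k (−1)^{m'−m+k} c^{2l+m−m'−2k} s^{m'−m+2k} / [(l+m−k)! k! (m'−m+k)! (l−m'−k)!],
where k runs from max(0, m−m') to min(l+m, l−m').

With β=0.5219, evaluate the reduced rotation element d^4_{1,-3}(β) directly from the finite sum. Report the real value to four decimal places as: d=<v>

d=0.0489

d^4_{1,-3}(β=0.5219) via Wigner's sum:
Half-angle: c=0.966145, s=0.257999. N=√(120·6·1·5040)=1904.940944
The bounds max(0,m−m')=0 and min(l+m,l−m')=1 give 2 terms
  k=0: (−1)^4·1904.9409/(144)·0.9661^4·0.2580^4 = +0.051069
  k=1: (−1)^5·1904.9409/(240)·0.9661^2·0.2580^6 = -0.002185
d^4_{1,-3}(0.5219) = +0.051069 -0.002185 = +0.048884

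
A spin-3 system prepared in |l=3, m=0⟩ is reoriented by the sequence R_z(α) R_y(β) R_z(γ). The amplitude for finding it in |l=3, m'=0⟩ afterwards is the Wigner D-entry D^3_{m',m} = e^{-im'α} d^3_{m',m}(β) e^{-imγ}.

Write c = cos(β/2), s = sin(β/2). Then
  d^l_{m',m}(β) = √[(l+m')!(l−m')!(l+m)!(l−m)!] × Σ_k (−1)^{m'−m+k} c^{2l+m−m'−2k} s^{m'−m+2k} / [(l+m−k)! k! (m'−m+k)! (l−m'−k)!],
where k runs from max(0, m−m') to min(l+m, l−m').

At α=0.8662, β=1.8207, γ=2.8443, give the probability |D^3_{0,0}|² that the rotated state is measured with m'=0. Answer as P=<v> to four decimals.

P=0.1110

Split into d^3_{0,0}(β=1.8207) × two z-phases.
Half-angle: c=0.613469, s=0.789719. N=√(6·6·6·6)=36.000000
k∈{0,1,2,3} keeps every argument non-negative
  k=0: (−1)^0·36.0000/(36)·0.6135^6·0.7897^0 = +0.053304
  k=1: (−1)^1·36.0000/(4)·0.6135^4·0.7897^2 = -0.794985
  k=2: (−1)^2·36.0000/(4)·0.6135^2·0.7897^4 = +1.317400
  k=3: (−1)^3·36.0000/(36)·0.6135^0·0.7897^6 = -0.242568
d^3_{0,0}(1.8207) = +0.053304 -0.794985 +1.317400 -0.242568 = +0.333151
|D^3_{0,0}|² = |d^3_{0,0}(β)|² = (+0.333151)² = 0.110989 (the z-rotation phases have unit modulus)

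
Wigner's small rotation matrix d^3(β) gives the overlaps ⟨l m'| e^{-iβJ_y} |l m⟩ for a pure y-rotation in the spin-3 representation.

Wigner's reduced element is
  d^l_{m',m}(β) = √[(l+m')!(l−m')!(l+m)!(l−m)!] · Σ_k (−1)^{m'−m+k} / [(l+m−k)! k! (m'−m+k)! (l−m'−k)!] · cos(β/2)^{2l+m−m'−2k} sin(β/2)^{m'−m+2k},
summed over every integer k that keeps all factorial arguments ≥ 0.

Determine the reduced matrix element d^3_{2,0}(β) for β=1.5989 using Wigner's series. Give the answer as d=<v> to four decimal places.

d^3_{2,0}(β=1.5989) via Wigner's sum:
Half-angle: c=0.697101, s=0.716973. N=√(120·1·6·6)=65.726707
k∈{0,1} keeps every argument non-negative
  k=0: (−1)^2·65.7267/(12)·0.6971^4·0.7170^2 = +0.664889
  k=1: (−1)^3·65.7267/(12)·0.6971^2·0.7170^4 = -0.703336
d^3_{2,0}(1.5989) = +0.664889 -0.703336 = -0.038447

d=-0.0384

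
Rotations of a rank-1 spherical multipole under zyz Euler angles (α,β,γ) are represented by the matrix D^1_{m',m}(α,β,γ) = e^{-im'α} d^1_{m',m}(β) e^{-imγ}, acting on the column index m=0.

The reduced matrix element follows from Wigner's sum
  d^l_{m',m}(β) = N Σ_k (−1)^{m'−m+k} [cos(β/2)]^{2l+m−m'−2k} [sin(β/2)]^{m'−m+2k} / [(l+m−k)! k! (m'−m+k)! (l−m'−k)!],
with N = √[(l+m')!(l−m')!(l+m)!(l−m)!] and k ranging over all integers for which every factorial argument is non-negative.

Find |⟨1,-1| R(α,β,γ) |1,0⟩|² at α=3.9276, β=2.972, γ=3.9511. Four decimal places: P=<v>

D^1_{-1,0}(3.9276,2.972,3.9511) = e^{-i·-1·3.9276}·d^1_{-1,0}(2.972)·e^{-i·0·3.9511}. Compute d first:
With c≡cos(β/2)=0.084695 and s≡sin(β/2)=0.996407, N=[1·2·1·1]^{1/2}=1.414214
The bounds max(0,m−m')=1 and min(l+m,l−m')=1 give 1 term
  k=1: (−1)^0·1.4142/(1)·0.0847^1·0.9964^1 = +0.119346
d^1_{-1,0}(2.972) = +0.119346
|D^1_{-1,0}|² = |d^1_{-1,0}(β)|² = (+0.119346)² = 0.014243 (the z-rotation phases have unit modulus)

P=0.0142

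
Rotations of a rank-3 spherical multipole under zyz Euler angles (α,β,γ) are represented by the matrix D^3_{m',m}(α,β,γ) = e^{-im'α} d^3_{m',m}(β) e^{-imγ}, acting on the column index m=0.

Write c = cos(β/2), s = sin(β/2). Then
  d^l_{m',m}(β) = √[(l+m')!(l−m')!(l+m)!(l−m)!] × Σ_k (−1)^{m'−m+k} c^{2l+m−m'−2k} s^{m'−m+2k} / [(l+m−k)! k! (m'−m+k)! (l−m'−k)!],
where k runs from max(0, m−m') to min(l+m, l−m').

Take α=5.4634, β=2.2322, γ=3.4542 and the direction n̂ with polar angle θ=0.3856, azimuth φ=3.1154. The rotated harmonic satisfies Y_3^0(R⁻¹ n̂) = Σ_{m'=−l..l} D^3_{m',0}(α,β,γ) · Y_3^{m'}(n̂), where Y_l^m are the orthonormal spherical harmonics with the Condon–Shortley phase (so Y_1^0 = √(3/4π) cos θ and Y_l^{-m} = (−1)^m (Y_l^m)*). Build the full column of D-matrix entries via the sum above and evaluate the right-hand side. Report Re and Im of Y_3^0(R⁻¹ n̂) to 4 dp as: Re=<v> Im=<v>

Need the full column D^3_{m',0} for m'=−3..3 at α=5.4634, β=2.2322, γ=3.4542.
cos(β/2)=0.439190, sin(β/2)=0.898394
d^3_{-3,0}: single k=3 term ⇒ +0.274708;  D = -0.213219-0.173212i
d^3_{-2,0}: k∈[2..3] ⇒ +0.164476 -0.688229 = -0.523753;  D = +0.035992+0.522515i
d^3_{-1,0}: k∈[1..3] ⇒ +0.050853 -0.638365 +0.890385 = +0.302873;  D = +0.206674-0.221400i
d^3_{0,0}: k∈[0..3] ⇒ +0.007176 -0.270262 +1.130875 -0.525778 = +0.342012;  D = +0.342012+0.000000i
d^3_{1,0}: k∈[0..2] ⇒ -0.050853 +0.638365 -0.890385 = -0.302873;  D = -0.206674-0.221400i
d^3_{2,0}: k∈[0..1] ⇒ +0.164476 -0.688229 = -0.523753;  D = +0.035992-0.522515i
d^3_{3,0}: single k=0 term ⇒ -0.274708;  D = +0.213219-0.173212i
Y_3^{m'}(θ=0.3856,φ=3.1154) and Σ D·Y over m':
  (-0.2132-0.1732i)·(-0.0221-0.0017i)  (+0.0360+0.5225i)·(+0.1338+0.0070i)  (+0.2067-0.2214i)·(-0.4001-0.0105i)  (+0.3420+0.0000i)·(+0.4470+0.0000i)  (-0.2067-0.2214i)·(+0.4001-0.0105i)  (+0.0360-0.5225i)·(+0.1338-0.0070i)  (+0.2132-0.1732i)·(+0.0221-0.0017i)
Y_3^0(R⁻¹ n̂) = -0.006016+0.000000i

Re=-0.0060 Im=0.0000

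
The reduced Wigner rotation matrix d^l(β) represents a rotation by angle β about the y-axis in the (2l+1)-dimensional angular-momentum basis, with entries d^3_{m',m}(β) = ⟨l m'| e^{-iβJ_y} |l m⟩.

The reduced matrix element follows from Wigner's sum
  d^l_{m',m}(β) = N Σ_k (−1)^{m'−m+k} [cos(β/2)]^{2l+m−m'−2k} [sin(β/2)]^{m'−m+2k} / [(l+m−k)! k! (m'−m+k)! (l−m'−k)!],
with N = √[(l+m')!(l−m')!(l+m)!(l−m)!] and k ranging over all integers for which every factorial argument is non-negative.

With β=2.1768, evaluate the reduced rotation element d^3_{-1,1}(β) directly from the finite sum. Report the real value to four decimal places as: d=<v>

d^3_{-1,1}(β=2.1768) via Wigner's sum:
Half-angle: c=0.463903, s=0.885886. N=√(2·24·24·2)=48.000000
k∈{2,3,4} keeps every argument non-negative
  k=2: (−1)^0·48.0000/(8)·0.4639^4·0.8859^2 = +0.218081
  k=3: (−1)^1·48.0000/(6)·0.4639^2·0.8859^4 = -1.060367
  k=4: (−1)^2·48.0000/(48)·0.4639^0·0.8859^6 = +0.483355
d^3_{-1,1}(2.1768) = +0.218081 -1.060367 +0.483355 = -0.358931

d=-0.3589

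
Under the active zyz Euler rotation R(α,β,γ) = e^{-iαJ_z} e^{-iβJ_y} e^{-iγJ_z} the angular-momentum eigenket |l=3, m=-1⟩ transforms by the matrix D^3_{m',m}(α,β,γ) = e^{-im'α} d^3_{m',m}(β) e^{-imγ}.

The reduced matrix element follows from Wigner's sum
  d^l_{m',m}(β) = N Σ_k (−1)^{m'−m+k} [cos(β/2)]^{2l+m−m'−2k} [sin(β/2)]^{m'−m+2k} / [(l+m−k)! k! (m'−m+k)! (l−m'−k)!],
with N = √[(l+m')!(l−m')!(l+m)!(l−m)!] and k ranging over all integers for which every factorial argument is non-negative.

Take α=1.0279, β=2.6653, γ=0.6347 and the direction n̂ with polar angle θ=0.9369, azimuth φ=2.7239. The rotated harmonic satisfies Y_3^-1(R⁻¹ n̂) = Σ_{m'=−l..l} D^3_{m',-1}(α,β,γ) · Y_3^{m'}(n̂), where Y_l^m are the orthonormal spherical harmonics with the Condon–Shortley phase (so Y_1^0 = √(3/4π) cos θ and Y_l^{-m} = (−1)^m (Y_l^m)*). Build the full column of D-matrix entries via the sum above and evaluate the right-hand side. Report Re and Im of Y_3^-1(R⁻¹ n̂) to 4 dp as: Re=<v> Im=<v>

Re=0.0676 Im=-0.1552

Need the full column D^3_{m',-1} for m'=−3..3 at α=1.0279, β=2.6653, γ=0.6347.
cos(β/2)=0.235902, sin(β/2)=0.971777
d^3_{-3,-1}: single k=2 term ⇒ +0.011327;  D = -0.009494-0.006177i
d^3_{-2,-1}: k∈[1..2] ⇒ +0.002245 -0.076194 = -0.073949;  D = +0.066552-0.032238i
d^3_{-1,-1}: k∈[0..2] ⇒ +0.000172 -0.023396 +0.297769 = +0.274545;  D = -0.025169+0.273389i
d^3_{0,-1}: k∈[0..2] ⇒ -0.002459 +0.125200 -0.708198 = -0.585457;  D = -0.471439-0.347139i
d^3_{1,-1}: k∈[0..2] ⇒ +0.017547 -0.397025 +0.842169 = +0.462691;  D = +0.427382-0.177278i
d^3_{2,-1}: k∈[0..1] ⇒ -0.076194 +0.646493 = +0.570299;  D = +0.085053-0.563921i
d^3_{3,-1}: single k=0 term ⇒ +0.192209;  D = -0.147923-0.122732i
Y_3^{m'}(θ=0.9369,φ=2.7239) and Σ D·Y over m':
  (-0.0095-0.0062i)·(-0.0682-0.2073i)  (+0.0666-0.0322i)·(+0.2636+0.2914i)  (-0.0252+0.2734i)·(-0.1795-0.0796i)  (-0.4714-0.3471i)·(-0.2754+0.0000i)  (+0.4274-0.1773i)·(+0.1795-0.0796i)  (+0.0851-0.5639i)·(+0.2636-0.2914i)  (-0.1479-0.1227i)·(+0.0682-0.2073i)
Y_3^-1(R⁻¹ n̂) = +0.067575-0.155186i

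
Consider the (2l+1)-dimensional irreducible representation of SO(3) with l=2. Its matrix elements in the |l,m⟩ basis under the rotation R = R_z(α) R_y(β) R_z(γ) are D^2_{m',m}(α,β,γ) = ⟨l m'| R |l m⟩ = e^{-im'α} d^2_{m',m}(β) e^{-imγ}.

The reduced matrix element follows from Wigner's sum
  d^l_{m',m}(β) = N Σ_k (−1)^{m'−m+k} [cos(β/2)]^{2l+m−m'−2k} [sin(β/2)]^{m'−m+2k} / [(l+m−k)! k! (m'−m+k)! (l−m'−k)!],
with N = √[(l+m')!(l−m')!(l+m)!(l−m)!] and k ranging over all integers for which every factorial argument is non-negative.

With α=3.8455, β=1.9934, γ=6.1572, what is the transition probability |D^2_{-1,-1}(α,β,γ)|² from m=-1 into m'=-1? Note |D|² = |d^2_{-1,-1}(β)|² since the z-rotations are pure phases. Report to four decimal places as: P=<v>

P=0.2882

D^2_{-1,-1}(3.8455,1.9934,6.1572) = e^{-i·-1·3.8455}·d^2_{-1,-1}(1.9934)·e^{-i·-1·6.1572}. Compute d first:
With c≡cos(β/2)=0.543076 and s≡sin(β/2)=0.839683, N=[1·6·1·6]^{1/2}=6.000000
k∈{0,1} keeps every argument non-negative
  k=0: (−1)^0·6.0000/(6)·0.5431^4·0.8397^0 = +0.086985
  k=1: (−1)^1·6.0000/(2)·0.5431^2·0.8397^2 = -0.623841
d^2_{-1,-1}(1.9934) = +0.086985 -0.623841 = -0.536856
|D^2_{-1,-1}|² = |d^2_{-1,-1}(β)|² = (-0.536856)² = 0.288215 (the z-rotation phases have unit modulus)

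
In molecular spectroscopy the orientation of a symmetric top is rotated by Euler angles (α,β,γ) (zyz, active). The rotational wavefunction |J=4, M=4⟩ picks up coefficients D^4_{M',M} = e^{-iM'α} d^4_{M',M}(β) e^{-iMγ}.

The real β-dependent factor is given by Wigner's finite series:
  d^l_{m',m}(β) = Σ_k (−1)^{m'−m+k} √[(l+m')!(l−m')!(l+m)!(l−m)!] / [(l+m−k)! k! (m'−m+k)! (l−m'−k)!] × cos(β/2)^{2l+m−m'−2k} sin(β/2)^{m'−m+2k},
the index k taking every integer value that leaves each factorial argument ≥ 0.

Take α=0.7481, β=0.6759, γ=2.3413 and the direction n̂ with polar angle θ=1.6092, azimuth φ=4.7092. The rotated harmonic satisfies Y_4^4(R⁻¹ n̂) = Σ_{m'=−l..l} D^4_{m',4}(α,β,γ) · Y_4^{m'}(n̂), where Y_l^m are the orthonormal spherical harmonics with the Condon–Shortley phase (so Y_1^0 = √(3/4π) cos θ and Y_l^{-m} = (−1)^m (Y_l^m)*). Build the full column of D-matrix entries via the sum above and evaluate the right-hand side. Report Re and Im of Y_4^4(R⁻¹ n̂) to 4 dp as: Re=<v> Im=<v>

Re=0.1991 Im=0.1929

Need the full column D^4_{m',4} for m'=−4..4 at α=0.7481, β=0.6759, γ=2.3413.
cos(β/2)=0.943436, sin(β/2)=0.331554
d^4_{-4,4}: single k=8 term ⇒ +0.000146;  D = +0.000145-0.000013i
d^4_{-3,4}: single k=7 term ⇒ +0.001175;  D = +0.000786-0.000873i
d^4_{-2,4}: single k=6 term ⇒ +0.006256;  D = -0.000094-0.006256i
d^4_{-1,4}: single k=5 term ⇒ +0.025177;  D = -0.017402-0.018195i
d^4_{0,4}: single k=4 term ⇒ +0.080097;  D = -0.079955-0.004769i
d^4_{1,4}: single k=3 term ⇒ +0.203854;  D = -0.157413+0.129528i
d^4_{2,4}: single k=2 term ⇒ +0.410169;  D = -0.054869+0.406482i
d^4_{3,4}: single k=1 term ⇒ +0.623860;  D = +0.359394+0.509939i
d^4_{4,4}: single k=0 term ⇒ +0.627626;  D = +0.613998+0.130080i
Y_4^{m'}(θ=1.6092,φ=4.7092) and Σ D·Y over m':
  (+0.0001-0.0000i)·(+0.4412+0.0056i)  (+0.0008-0.0009i)·(-0.0005+0.0479i)  (-0.0001-0.0063i)·(+0.3306+0.0021i)  (-0.0174-0.0182i)·(-0.0002+0.0543i)  (-0.0800-0.0048i)·(+0.3127+0.0000i)  (-0.1574+0.1295i)·(+0.0002+0.0543i)  (-0.0549+0.4065i)·(+0.3306-0.0021i)  (+0.3594+0.5099i)·(+0.0005+0.0479i)  (+0.6140+0.1301i)·(+0.4412-0.0056i)
Y_4^4(R⁻¹ n̂) = +0.199078+0.192903i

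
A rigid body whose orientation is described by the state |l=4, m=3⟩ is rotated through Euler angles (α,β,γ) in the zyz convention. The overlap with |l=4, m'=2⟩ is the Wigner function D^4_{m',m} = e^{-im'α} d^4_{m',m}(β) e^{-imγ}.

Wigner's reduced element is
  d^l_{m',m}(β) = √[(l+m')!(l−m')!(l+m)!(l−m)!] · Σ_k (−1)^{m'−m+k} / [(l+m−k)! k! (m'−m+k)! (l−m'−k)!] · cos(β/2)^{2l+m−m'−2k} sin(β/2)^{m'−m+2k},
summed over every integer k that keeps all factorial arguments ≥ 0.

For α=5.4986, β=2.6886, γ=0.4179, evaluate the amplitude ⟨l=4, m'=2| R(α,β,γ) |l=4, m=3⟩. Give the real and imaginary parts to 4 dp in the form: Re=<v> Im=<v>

D^4_{2,3}(5.4986,2.6886,0.4179) = e^{-i·2·5.4986}·d^4_{2,3}(2.6886)·e^{-i·3·0.4179}. Compute d first:
Half-angle: c=0.224565, s=0.974459. N=√(720·2·5040·1)=2693.993318
k: max(0,(3)−(2))=1 … min(4+(3),4−(2))=2
  k=1: (−1)^0·2693.9933/(720)·0.2246^7·0.9745^1 = +0.000105
  k=2: (−1)^1·2693.9933/(240)·0.2246^5·0.9745^3 = -0.005932
d^4_{2,3}(2.6886) = +0.000105 -0.005932 = -0.005827
Phases: e^{-i·(2)·5.4986}=+0.001626+0.999999i, e^{-i·(3)·0.4179}=+0.311809-0.950145i ⇒ D=-0.005539-0.001808i

Re=-0.0055 Im=-0.0018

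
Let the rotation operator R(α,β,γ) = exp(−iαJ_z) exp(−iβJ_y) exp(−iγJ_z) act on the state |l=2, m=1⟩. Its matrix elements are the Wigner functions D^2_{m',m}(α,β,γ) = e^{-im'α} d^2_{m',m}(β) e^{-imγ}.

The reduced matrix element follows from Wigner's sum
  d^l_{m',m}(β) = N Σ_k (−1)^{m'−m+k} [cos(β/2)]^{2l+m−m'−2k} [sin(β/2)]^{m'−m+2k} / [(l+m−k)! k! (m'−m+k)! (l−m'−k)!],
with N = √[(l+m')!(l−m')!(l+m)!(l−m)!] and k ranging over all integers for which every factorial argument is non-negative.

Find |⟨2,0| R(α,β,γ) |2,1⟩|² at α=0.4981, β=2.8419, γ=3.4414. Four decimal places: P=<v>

P=0.1193

First d^2_{0,1}(β=2.8419), then the phase factors e^{-i(0)α} and e^{-i(1)γ}:
Half-angle: c=0.149286, s=0.988794. N=√(2·2·6·1)=4.898979
The bounds max(0,m−m')=1 and min(l+m,l−m')=2 give 2 terms
  k=1: (−1)^0·4.8990/(2)·0.1493^3·0.9888^1 = +0.008058
  k=2: (−1)^1·4.8990/(2)·0.1493^1·0.9888^3 = -0.353519
d^2_{0,1}(2.8419) = +0.008058 -0.353519 = -0.345461
|D^2_{0,1}|² = |d^2_{0,1}(β)|² = (-0.345461)² = 0.119343 (the z-rotation phases have unit modulus)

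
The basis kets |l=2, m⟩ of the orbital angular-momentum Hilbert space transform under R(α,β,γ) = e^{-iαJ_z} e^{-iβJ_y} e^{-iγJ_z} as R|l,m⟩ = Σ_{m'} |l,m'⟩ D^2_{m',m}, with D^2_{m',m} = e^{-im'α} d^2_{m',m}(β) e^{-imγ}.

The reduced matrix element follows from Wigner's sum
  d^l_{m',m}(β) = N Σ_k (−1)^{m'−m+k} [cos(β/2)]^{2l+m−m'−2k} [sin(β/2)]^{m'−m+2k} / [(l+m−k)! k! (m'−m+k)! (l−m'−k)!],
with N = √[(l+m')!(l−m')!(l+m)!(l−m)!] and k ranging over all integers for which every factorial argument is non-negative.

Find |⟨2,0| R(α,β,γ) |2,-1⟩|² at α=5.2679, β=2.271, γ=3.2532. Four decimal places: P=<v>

P=0.3642

First d^2_{0,-1}(β=2.271), then the phase factors e^{-i(0)α} and e^{-i(-1)γ}:
Half-angle: c=0.421679, s=0.906745. N=√(2·2·1·6)=4.898979
The bounds max(0,m−m')=0 and min(l+m,l−m')=1 give 2 terms
  k=0: (−1)^1·4.8990/(2)·0.4217^3·0.9067^1 = -0.166536
  k=1: (−1)^2·4.8990/(2)·0.4217^1·0.9067^3 = +0.770040
d^2_{0,-1}(2.271) = -0.166536 +0.770040 = +0.603505
|D^2_{0,-1}|² = |d^2_{0,-1}(β)|² = (+0.603505)² = 0.364218 (the z-rotation phases have unit modulus)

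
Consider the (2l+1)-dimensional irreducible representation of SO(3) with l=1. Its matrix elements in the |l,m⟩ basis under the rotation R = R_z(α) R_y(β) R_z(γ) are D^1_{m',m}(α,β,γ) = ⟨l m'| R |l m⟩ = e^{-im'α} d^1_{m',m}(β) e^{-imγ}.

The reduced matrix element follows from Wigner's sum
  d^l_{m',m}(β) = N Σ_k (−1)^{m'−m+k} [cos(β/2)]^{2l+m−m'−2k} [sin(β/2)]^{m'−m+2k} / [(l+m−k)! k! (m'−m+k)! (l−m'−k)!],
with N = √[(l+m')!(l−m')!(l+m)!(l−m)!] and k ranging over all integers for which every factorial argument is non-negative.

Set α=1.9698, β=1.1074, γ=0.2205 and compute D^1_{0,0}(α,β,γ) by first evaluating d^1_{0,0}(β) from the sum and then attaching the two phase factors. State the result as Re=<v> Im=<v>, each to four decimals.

Split into d^1_{0,0}(β=1.1074) × two z-phases.
c=cos(1.1074/2)=0.850585, s=sin(1.1074/2)=0.525838; N=√[1·1·1·1]=1.000000
k∈{0,1} keeps every argument non-negative
  k=0: (−1)^0·1.0000/(1)·0.8506^2·0.5258^0 = +0.723494
  k=1: (−1)^1·1.0000/(1)·0.8506^0·0.5258^2 = -0.276506
d^1_{0,0}(1.1074) = +0.723494 -0.276506 = +0.446989
Attach z-rotation phases: D = e^{-i(0)(1.9698)}·(+0.446989)·e^{-i(0)(0.2205)} = +0.446989+0.000000i

Re=0.4470 Im=0.0000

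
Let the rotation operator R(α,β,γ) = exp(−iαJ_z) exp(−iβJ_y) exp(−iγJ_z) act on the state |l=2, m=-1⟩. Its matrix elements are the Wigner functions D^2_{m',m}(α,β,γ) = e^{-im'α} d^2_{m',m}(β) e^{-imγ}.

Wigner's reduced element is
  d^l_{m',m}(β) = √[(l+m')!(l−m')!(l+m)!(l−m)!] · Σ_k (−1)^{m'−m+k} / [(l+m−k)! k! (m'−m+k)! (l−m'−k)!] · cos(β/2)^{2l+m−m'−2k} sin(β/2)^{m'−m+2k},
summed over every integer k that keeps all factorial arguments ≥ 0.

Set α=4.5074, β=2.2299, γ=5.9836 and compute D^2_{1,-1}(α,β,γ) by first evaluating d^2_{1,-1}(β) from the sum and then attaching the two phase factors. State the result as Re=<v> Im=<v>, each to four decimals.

Split into d^2_{1,-1}(β=2.2299) × two z-phases.
c=cos(2.2299/2)=0.440222, s=sin(2.2299/2)=0.897889; N=√[6·1·1·6]=6.000000
The bounds max(0,m−m')=0 and min(l+m,l−m')=1 give 2 terms
  k=0: (−1)^2·6.0000/(2)·0.4402^2·0.8979^2 = +0.468717
  k=1: (−1)^3·6.0000/(6)·0.4402^0·0.8979^4 = -0.649965
d^2_{1,-1}(2.2299) = +0.468717 -0.649965 = -0.181248
Attach z-rotation phases: D = e^{-i(1)(4.5074)}·(-0.181248)·e^{-i(-1)(5.9836)} = -0.017120-0.180438i

Re=-0.0171 Im=-0.1804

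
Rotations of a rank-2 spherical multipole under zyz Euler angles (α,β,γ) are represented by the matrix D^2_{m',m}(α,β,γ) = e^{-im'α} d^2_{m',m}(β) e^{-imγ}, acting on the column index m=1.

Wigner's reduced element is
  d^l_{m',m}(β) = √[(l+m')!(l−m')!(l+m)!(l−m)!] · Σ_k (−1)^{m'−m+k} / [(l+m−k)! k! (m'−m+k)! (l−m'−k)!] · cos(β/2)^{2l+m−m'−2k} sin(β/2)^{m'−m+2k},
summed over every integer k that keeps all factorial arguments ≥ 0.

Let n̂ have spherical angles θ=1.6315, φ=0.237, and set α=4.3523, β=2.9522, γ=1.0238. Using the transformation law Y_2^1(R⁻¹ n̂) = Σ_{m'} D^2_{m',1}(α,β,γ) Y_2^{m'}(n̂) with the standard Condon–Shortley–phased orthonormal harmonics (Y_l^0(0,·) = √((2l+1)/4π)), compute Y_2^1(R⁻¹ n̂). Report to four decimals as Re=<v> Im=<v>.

Need the full column D^2_{m',1} for m'=−2..2 at α=4.3523, β=2.9522, γ=1.0238.
cos(β/2)=0.094555, sin(β/2)=0.995520
d^2_{-2,1}: single k=3 term ⇒ +0.186579;  D = +0.032151+0.183788i
d^2_{-1,1}: k∈[2..3] ⇒ +0.026582 -0.982199 = -0.955617;  D = +0.938973+0.177574i
d^2_{0,1}: k∈[1..2] ⇒ +0.002061 -0.228512 = -0.226451;  D = -0.117782+0.193409i
d^2_{1,1}: k∈[0..1] ⇒ +0.000080 -0.026582 = -0.026502;  D = -0.016326-0.020876i
d^2_{2,1}: single k=0 term ⇒ -0.001683;  D = +0.001606-0.000503i
Y_2^{m'}(θ=1.6315,φ=0.237) and Σ D·Y over m':
  (+0.0322+0.1838i)·(+0.3424-0.1757i)  (+0.9390+0.1776i)·(-0.0455+0.0110i)  (-0.1178+0.1934i)·(-0.3119+0.0000i)  (-0.0163-0.0209i)·(+0.0455+0.0110i)  (+0.0016-0.0005i)·(+0.3424+0.1757i)
Y_2^1(R⁻¹ n̂) = +0.035508-0.001821i

Re=0.0355 Im=-0.0018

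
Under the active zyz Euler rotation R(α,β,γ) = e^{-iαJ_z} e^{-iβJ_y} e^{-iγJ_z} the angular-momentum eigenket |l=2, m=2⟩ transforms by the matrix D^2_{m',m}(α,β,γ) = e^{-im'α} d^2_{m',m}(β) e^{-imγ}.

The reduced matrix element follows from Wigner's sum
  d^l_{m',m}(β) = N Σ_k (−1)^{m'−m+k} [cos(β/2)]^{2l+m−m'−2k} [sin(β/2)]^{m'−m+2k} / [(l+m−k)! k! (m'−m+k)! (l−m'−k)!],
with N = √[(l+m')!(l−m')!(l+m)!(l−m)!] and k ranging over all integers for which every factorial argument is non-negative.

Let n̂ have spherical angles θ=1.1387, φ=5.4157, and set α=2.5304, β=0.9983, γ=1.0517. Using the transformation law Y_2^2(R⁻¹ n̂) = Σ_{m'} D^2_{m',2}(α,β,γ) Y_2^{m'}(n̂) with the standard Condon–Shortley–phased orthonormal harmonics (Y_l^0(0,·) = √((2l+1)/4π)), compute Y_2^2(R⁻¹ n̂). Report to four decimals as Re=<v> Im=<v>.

Need the full column D^2_{m',2} for m'=−2..2 at α=2.5304, β=0.9983, γ=1.0517.
cos(β/2)=0.877990, sin(β/2)=0.478679
d^2_{-2,2}: single k=4 term ⇒ +0.052502;  D = -0.051614+0.009616i
d^2_{-1,2}: single k=3 term ⇒ +0.192599;  D = +0.175306+0.079763i
d^2_{0,2}: single k=2 term ⇒ +0.432657;  D = -0.219694-0.372729i
d^2_{1,2}: single k=1 term ⇒ +0.647952;  D = -0.050870+0.645952i
d^2_{2,2}: single k=0 term ⇒ +0.594234;  D = +0.378152-0.458384i
Y_2^{m'}(θ=1.1387,φ=5.4157) and Σ D·Y over m':
  (-0.0516+0.0096i)·(-0.0521+0.3142i)  (+0.1753+0.0798i)·(+0.1900+0.2241i)  (-0.2197-0.3727i)·(-0.1495+0.0000i)  (-0.0509+0.6460i)·(-0.1900+0.2241i)  (+0.3782-0.4584i)·(-0.0521-0.3142i)
Y_2^2(R⁻¹ n̂) = -0.250872-0.135680i

Re=-0.2509 Im=-0.1357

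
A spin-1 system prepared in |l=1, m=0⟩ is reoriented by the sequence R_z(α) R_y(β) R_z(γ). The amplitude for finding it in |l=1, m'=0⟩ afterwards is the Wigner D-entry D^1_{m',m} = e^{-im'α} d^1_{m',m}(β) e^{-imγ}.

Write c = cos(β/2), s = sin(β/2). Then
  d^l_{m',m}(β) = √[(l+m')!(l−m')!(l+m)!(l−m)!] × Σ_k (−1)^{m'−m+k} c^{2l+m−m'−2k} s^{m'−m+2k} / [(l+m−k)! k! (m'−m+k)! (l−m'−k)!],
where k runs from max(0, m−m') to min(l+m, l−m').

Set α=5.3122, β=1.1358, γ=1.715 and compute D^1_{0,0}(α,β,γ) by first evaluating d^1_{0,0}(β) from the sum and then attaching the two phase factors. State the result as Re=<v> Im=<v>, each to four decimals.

D^1_{0,0}(5.3122,1.1358,1.715) = e^{-i·0·5.3122}·d^1_{0,0}(1.1358)·e^{-i·0·1.715}. Compute d first:
c=cos(1.1358/2)=0.843032, s=sin(1.1358/2)=0.537863; N=√[1·1·1·1]=1.000000
The bounds max(0,m−m')=0 and min(l+m,l−m')=1 give 2 terms
  k=0: (−1)^0·1.0000/(1)·0.8430^2·0.5379^0 = +0.710704
  k=1: (−1)^1·1.0000/(1)·0.8430^0·0.5379^2 = -0.289296
d^1_{0,0}(1.1358) = +0.710704 -0.289296 = +0.421407
Attach z-rotation phases: D = e^{-i(0)(5.3122)}·(+0.421407)·e^{-i(0)(1.715)} = +0.421407+0.000000i

Re=0.4214 Im=0.0000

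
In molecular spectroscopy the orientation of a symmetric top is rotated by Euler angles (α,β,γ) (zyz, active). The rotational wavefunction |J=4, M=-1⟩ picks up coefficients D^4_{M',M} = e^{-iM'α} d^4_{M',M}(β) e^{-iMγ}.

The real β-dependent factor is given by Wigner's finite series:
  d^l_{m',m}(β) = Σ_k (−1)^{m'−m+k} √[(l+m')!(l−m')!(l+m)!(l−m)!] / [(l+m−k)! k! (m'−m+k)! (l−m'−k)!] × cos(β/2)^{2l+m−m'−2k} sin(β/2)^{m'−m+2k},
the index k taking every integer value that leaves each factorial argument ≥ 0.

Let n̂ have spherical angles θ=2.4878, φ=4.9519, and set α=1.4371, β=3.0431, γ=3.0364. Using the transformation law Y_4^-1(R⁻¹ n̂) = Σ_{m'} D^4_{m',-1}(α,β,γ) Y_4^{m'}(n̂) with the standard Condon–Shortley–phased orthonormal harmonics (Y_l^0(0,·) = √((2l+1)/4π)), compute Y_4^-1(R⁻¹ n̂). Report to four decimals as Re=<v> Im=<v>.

Need the full column D^4_{m',-1} for m'=−4..4 at α=1.4371, β=3.0431, γ=3.0364.
cos(β/2)=0.049226, sin(β/2)=0.998788
d^4_{-4,-1}: single k=3 term ⇒ +0.000002;  D = -0.000002+0.000001i
d^4_{-3,-1}: k∈[2..3] ⇒ +0.000000 -0.000077 = -0.000077;  D = -0.000037-0.000068i
d^4_{-2,-1}: k∈[1..3] ⇒ +0.000000 -0.000006 +0.001677 = +0.001671;  D = +0.001556-0.000608i
d^4_{-1,-1}: k∈[0..3] ⇒ +0.000000 -0.000000 +0.000175 -0.024057 = -0.023882;  D = +0.005651+0.023203i
d^4_{0,-1}: k∈[0..3] ⇒ -0.000000 +0.000008 -0.003181 +0.218286 = +0.215112;  D = -0.213923+0.022586i
d^4_{1,-1}: k∈[0..3] ⇒ +0.000000 -0.000175 +0.036085 -0.990342 = -0.954432;  D = +0.027201-0.954045i
d^4_{2,-1}: k∈[0..2] ⇒ -0.000004 +0.002515 -0.207084 = -0.204573;  D = -0.201888-0.033036i
d^4_{3,-1}: k∈[0..1] ⇒ +0.000077 -0.019094 = -0.019017;  D = -0.005545+0.018191i
d^4_{4,-1}: single k=0 term ⇒ -0.000887;  D = +0.000807+0.000370i
Y_4^{m'}(θ=2.4878,φ=4.9519) and Σ D·Y over m':
  (-0.0000+0.0000i)·(+0.0348-0.0495i)  (-0.0000-0.0001i)·(+0.1471+0.1683i)  (+0.0016-0.0006i)·(-0.3745+0.1945i)  (+0.0057+0.0232i)·(-0.0764-0.3130i)  (-0.2139+0.0226i)·(-0.2123+0.0000i)  (+0.0272-0.9540i)·(+0.0764-0.3130i)  (-0.2019-0.0330i)·(-0.3745-0.1945i)  (-0.0055+0.0182i)·(-0.1471+0.1683i)  (+0.0008+0.0004i)·(+0.0348+0.0495i)
Y_4^-1(R⁻¹ n̂) = -0.177777-0.041168i

Re=-0.1778 Im=-0.0412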